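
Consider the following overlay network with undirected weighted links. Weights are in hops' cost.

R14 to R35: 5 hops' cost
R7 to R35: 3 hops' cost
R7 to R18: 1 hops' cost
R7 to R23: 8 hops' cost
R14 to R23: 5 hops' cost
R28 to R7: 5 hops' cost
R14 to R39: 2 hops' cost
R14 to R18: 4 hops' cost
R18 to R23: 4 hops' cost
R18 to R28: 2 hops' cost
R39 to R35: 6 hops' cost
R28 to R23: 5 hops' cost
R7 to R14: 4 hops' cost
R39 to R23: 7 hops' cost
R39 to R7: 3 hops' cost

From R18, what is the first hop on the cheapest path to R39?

R7

Enumerating some paths:
R18 - R7 - R14 - R39: 1+4+2 = 7
R18 - R7 - R39: 1+3 = 4
R18 - R14 - R39: 4+2 = 6
R18 - R28 - R7 - R39: 2+5+3 = 10
Cheapest is R18 - R7 - R39 at 4 hops' cost.
So from R18 the first move is to R7.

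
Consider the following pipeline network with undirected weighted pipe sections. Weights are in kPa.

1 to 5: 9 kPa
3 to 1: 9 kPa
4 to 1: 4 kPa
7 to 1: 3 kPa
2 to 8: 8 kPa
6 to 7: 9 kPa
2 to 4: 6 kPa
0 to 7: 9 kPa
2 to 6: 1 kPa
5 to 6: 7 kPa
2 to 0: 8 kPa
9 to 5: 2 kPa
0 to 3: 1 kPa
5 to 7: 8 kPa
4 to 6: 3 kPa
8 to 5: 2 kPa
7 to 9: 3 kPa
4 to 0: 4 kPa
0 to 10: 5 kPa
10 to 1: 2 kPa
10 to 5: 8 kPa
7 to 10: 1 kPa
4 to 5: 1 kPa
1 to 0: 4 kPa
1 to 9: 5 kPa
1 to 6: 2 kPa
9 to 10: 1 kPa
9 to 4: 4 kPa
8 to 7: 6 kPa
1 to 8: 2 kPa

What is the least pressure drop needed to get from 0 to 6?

Candidate routes:
0–1–6: 4+2 = 6
0–2–6: 8+1 = 9
0–4–6: 4+3 = 7
Cheapest is 0–1–6 at 6 kPa.

6 kPa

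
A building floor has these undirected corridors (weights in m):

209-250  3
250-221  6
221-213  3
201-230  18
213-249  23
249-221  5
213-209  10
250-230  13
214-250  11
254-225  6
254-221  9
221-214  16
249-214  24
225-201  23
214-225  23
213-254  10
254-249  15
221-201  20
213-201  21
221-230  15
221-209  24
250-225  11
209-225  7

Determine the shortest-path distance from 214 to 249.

Settle nodes by increasing distance from 214:
214: 0
250: 11  (via 214)
209: 14  (via 250)
221: 16  (via 214)
213: 19  (via 221)
249: 21  (via 221)
Shortest route: 214 → 221 → 249 = 21 m.

21 m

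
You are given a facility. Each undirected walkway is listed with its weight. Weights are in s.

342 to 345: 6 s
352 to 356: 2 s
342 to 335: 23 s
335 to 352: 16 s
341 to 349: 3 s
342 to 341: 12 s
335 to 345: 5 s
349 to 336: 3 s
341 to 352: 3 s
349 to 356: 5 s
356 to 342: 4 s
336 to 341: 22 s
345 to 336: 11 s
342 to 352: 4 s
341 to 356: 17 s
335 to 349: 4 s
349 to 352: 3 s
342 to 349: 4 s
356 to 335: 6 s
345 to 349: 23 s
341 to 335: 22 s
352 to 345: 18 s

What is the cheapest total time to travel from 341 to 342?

Enumerating some paths:
341 → 352 → 356 → 342: 3+2+4 = 9
341 → 352 → 349 → 342: 3+3+4 = 10
341 → 349 → 342: 3+4 = 7
341 → 349 → 352 → 342: 3+3+4 = 10
The minimum is 7 s via 341 → 349 → 342.

7 s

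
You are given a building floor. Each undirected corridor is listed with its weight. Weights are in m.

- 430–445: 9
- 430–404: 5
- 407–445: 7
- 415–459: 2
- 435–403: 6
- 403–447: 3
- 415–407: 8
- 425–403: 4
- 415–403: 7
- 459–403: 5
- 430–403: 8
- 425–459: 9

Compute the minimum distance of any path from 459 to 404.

18 m

Running Dijkstra from 459:
459: 0
415: 2  (via 459)
403: 5  (via 459)
447: 8  (via 403)
425: 9  (via 459)
407: 10  (via 415)
435: 11  (via 403)
430: 13  (via 403)
445: 17  (via 407)
404: 18  (via 430)
Shortest route: 459–403–430–404 = 18 m.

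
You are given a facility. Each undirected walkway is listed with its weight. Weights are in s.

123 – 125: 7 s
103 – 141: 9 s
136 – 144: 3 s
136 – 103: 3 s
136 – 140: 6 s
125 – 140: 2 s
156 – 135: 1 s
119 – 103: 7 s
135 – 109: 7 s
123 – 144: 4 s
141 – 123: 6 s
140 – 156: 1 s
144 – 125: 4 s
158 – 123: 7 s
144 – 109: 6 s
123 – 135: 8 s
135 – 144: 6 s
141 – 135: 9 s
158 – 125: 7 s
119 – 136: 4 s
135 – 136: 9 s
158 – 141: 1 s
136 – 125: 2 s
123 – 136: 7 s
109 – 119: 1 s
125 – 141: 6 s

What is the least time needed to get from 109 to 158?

Shortest distances from 109:
109: 0
119: 1  (via 109)
136: 5  (via 119)
144: 6  (via 109)
135: 7  (via 109)
125: 7  (via 136)
103: 8  (via 119)
156: 8  (via 135)
140: 9  (via 125)
123: 10  (via 144)
141: 13  (via 125)
158: 14  (via 125)
Shortest route: 109–119–136–125–158 = 14 s.

14 s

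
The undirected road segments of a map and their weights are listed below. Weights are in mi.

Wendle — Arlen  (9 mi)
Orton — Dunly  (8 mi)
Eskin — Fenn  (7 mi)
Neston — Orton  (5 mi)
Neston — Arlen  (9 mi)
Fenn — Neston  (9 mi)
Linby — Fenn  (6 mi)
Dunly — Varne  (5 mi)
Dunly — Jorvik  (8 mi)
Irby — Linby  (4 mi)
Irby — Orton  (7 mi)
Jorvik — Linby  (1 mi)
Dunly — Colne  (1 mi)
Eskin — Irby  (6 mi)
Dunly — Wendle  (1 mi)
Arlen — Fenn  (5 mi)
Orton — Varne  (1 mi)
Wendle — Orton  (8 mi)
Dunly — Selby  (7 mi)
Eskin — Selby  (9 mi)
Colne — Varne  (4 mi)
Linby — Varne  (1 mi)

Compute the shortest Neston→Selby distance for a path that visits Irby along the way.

26 mi

Shortest Neston→Irby: Neston–Orton–Varne–Linby–Irby = 11
Best Irby to Selby: Irby–Eskin–Selby costing 15
Total via Irby: 11 + 15 = 26 mi.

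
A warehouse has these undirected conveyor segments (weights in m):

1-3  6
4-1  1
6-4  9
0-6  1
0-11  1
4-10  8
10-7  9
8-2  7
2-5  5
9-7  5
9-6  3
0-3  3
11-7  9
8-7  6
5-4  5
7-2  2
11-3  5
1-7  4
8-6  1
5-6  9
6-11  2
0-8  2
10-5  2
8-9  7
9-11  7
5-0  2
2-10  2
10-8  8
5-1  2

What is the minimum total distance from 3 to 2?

9 m

Enumerating some paths:
3 → 0 → 5 → 2: 3+2+5 = 10
3 → 1 → 5 → 10 → 2: 6+2+2+2 = 12
3 → 0 → 5 → 10 → 2: 3+2+2+2 = 9
3 → 11 → 0 → 5 → 10 → 2: 5+1+2+2+2 = 12
The minimum is 9 m via 3 → 0 → 5 → 10 → 2.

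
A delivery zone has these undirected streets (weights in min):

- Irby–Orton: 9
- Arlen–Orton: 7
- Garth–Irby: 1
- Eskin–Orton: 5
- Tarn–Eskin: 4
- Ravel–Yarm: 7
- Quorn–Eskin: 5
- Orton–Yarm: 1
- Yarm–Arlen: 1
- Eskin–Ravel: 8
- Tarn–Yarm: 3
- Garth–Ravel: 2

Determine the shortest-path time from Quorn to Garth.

15 min

Shortest distances from Quorn:
Quorn: 0
Eskin: 5  (via Quorn)
Tarn: 9  (via Eskin)
Orton: 10  (via Eskin)
Yarm: 11  (via Orton)
Arlen: 12  (via Yarm)
Ravel: 13  (via Eskin)
Garth: 15  (via Ravel)
Shortest route: Quorn → Eskin → Ravel → Garth = 15 min.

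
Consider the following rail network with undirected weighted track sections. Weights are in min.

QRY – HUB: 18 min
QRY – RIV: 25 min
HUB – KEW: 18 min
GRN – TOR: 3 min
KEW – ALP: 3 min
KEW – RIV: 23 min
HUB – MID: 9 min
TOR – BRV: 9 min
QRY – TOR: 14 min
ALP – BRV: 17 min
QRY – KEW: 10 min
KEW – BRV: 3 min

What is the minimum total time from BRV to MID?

30 min

Compare a few routes:
BRV–KEW–QRY–HUB–MID: 3+10+18+9 = 40
BRV–KEW–HUB–MID: 3+18+9 = 30
Cheapest is BRV–KEW–HUB–MID at 30 min.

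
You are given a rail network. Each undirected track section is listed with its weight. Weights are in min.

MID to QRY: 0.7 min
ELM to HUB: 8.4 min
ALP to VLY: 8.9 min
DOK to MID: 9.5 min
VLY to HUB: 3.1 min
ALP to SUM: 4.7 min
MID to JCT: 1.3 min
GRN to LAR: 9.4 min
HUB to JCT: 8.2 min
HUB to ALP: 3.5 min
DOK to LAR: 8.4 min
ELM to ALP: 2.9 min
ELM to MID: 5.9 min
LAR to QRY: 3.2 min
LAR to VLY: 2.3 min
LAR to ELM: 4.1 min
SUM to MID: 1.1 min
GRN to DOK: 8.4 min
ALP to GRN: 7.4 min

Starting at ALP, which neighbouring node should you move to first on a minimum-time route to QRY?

Candidate routes:
ALP–ELM–MID–QRY: 2.9+5.9+0.7 = 9.5
ALP–SUM–MID–QRY: 4.7+1.1+0.7 = 6.5
Cheapest is ALP–SUM–MID–QRY at 6.5 min.
So from ALP the first move is to SUM.

SUM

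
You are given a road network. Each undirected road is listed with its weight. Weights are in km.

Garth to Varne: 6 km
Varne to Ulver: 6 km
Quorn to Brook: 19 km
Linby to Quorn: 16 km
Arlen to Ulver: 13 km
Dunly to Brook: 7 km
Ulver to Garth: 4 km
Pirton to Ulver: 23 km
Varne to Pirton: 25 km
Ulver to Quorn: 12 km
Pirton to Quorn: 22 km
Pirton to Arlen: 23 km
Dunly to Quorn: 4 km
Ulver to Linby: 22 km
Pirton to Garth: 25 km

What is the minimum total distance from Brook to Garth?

Shortest distances from Brook:
Brook: 0
Dunly: 7  (via Brook)
Quorn: 11  (via Dunly)
Ulver: 23  (via Quorn)
Linby: 27  (via Quorn)
Garth: 27  (via Ulver)
Shortest route: Brook → Dunly → Quorn → Ulver → Garth = 27 km.

27 km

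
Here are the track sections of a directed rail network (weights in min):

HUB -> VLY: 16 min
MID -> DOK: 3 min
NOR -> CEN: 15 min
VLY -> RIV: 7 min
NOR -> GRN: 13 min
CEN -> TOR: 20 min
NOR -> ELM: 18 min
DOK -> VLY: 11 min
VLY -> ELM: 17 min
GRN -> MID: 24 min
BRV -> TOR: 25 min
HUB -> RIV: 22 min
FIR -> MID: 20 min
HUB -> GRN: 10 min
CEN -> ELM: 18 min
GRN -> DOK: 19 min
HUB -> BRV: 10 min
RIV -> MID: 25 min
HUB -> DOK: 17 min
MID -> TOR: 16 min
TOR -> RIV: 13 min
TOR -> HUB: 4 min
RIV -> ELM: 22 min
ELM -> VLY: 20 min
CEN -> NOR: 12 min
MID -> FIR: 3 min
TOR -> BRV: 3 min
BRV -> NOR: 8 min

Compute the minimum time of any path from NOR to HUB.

Enumerating some paths:
NOR–CEN–TOR–HUB: 15+20+4 = 39
NOR–GRN–MID–TOR–HUB: 13+24+16+4 = 57
Cheapest is NOR–CEN–TOR–HUB at 39 min.

39 min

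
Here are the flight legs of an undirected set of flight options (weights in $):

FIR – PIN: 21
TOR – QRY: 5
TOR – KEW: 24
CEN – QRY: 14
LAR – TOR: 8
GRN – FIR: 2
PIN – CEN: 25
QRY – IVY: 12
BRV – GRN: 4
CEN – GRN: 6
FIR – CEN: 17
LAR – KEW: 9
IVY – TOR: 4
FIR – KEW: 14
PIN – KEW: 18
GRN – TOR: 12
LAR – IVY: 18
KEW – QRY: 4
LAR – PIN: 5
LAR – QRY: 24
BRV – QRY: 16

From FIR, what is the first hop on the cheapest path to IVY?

Compare a few routes:
FIR → KEW → QRY → TOR → IVY: 14+4+5+4 = 27
FIR → GRN → TOR → IVY: 2+12+4 = 18
The minimum is $18 via FIR → GRN → TOR → IVY.
So from FIR the first move is to GRN.

GRN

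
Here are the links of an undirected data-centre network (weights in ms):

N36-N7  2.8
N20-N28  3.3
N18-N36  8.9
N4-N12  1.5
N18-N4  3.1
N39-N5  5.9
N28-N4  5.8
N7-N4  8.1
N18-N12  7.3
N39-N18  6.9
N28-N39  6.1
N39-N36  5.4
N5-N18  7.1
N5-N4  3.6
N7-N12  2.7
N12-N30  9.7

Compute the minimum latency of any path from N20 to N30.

20.3 ms

Running Dijkstra from N20:
N20: 0
N28: 3.3  (via N20)
N4: 9.1  (via N28)
N39: 9.4  (via N28)
N12: 10.6  (via N4)
N18: 12.2  (via N4)
N5: 12.7  (via N4)
N7: 13.3  (via N12)
N36: 14.8  (via N39)
N30: 20.3  (via N12)
Shortest route: N20 → N28 → N4 → N12 → N30 = 20.3 ms.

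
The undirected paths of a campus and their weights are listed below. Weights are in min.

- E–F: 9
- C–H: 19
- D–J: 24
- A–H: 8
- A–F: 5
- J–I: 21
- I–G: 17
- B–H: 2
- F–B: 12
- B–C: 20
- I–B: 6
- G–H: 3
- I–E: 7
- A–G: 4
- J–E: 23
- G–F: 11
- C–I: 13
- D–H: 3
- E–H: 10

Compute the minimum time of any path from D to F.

15 min

Candidate routes:
D - H - G - F: 3+3+11 = 17
D - H - A - F: 3+8+5 = 16
D - H - G - A - F: 3+3+4+5 = 15
D - H - B - F: 3+2+12 = 17
Cheapest is D - H - G - A - F at 15 min.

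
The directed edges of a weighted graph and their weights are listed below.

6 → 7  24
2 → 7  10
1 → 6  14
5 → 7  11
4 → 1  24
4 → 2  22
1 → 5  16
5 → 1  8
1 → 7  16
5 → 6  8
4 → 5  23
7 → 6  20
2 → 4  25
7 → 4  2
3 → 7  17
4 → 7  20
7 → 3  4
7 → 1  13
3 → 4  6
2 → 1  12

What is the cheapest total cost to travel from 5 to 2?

35

Enumerating some paths:
5 - 1 - 7 - 4 - 2: 8+16+2+22 = 48
5 - 7 - 4 - 2: 11+2+22 = 35
5 - 7 - 3 - 4 - 2: 11+4+6+22 = 43
Cheapest is 5 - 7 - 4 - 2 at 35.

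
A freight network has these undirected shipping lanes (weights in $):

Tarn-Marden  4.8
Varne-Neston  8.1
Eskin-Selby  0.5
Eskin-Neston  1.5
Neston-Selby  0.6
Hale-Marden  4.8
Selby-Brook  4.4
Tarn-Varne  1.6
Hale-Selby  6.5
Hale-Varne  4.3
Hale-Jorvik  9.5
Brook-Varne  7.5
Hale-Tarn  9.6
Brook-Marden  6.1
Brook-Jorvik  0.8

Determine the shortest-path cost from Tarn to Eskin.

$10.8

Enumerating some paths:
Tarn - Varne - Neston - Eskin: 1.6+8.1+1.5 = 11.2
Tarn - Varne - Neston - Selby - Eskin: 1.6+8.1+0.6+0.5 = 10.8
Tarn - Varne - Hale - Selby - Eskin: 1.6+4.3+6.5+0.5 = 12.9
Cheapest is Tarn - Varne - Neston - Selby - Eskin at $10.8.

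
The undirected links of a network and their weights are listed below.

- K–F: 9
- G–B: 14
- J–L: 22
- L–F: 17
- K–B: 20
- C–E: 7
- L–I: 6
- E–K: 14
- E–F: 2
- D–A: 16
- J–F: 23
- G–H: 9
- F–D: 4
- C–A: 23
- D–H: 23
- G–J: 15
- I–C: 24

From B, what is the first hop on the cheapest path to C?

Compare a few routes:
B - K - F - E - C: 20+9+2+7 = 38
B - K - E - C: 20+14+7 = 41
Cheapest is B - K - F - E - C at 38.
So from B the first move is to K.

K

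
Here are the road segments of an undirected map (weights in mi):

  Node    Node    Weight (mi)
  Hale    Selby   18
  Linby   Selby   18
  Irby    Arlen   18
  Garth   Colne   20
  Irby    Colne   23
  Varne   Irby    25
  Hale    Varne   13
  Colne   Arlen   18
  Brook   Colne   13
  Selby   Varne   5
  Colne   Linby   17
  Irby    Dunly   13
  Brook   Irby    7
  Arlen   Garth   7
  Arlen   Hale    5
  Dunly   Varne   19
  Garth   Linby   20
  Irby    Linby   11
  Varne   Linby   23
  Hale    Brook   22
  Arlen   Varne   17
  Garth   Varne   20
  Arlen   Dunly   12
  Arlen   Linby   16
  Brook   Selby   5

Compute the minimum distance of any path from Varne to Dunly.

Compare a few routes:
Varne → Arlen → Dunly: 17+12 = 29
Varne → Dunly: 19 = 19
Varne → Hale → Arlen → Dunly: 13+5+12 = 30
Varne → Selby → Brook → Irby → Dunly: 5+5+7+13 = 30
Cheapest is Varne → Dunly at 19 mi.

19 mi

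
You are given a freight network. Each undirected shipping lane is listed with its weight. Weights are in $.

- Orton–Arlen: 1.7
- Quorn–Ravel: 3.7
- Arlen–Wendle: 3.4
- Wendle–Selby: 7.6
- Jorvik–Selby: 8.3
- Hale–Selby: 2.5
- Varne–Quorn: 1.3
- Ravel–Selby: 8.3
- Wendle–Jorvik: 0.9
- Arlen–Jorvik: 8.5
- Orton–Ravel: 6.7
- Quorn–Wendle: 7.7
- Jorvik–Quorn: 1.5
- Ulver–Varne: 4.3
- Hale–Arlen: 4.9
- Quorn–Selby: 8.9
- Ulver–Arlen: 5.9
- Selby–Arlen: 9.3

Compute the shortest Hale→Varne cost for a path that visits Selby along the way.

Best Hale to Selby: Hale–Selby costing 2.5
Shortest Selby→Varne: Selby–Quorn–Varne = 10.2
Total via Selby: 2.5 + 10.2 = $12.7.

$12.7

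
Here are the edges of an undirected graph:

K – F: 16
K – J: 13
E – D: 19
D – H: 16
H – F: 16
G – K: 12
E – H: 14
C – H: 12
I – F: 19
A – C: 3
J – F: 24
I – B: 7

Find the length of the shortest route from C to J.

Shortest distances from C:
C: 0
A: 3  (via C)
H: 12  (via C)
E: 26  (via H)
D: 28  (via H)
F: 28  (via H)
K: 44  (via F)
I: 47  (via F)
J: 52  (via F)
Shortest route: C–H–F–J = 52.

52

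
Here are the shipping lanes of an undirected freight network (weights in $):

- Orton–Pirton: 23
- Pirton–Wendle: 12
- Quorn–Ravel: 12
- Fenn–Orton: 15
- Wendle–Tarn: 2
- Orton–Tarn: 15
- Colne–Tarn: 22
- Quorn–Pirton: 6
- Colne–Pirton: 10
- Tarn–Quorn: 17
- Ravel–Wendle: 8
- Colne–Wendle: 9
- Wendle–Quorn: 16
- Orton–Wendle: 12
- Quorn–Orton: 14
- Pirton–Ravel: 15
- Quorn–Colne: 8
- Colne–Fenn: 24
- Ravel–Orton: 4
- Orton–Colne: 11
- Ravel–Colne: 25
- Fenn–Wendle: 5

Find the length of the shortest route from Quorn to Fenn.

Compare a few routes:
Quorn–Colne–Wendle–Fenn: 8+9+5 = 22
Quorn–Pirton–Wendle–Fenn: 6+12+5 = 23
Quorn–Wendle–Fenn: 16+5 = 21
Quorn–Tarn–Wendle–Fenn: 17+2+5 = 24
Cheapest is Quorn–Wendle–Fenn at $21.

$21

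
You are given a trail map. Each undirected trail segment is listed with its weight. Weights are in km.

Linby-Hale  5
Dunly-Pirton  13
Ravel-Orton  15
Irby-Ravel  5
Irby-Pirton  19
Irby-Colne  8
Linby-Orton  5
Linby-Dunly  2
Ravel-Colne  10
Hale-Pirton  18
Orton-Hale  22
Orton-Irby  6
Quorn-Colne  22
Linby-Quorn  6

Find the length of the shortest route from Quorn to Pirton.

21 km

Running Dijkstra from Quorn:
Quorn: 0
Linby: 6  (via Quorn)
Dunly: 8  (via Linby)
Hale: 11  (via Linby)
Orton: 11  (via Linby)
Irby: 17  (via Orton)
Pirton: 21  (via Dunly)
Shortest route: Quorn → Linby → Dunly → Pirton = 21 km.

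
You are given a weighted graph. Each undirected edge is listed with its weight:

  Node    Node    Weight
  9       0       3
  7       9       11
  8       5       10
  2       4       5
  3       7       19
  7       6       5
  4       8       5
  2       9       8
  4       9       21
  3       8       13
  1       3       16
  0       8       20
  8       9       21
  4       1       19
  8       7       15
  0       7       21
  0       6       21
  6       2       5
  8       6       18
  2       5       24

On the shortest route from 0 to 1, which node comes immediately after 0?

Enumerating some paths:
0 - 8 - 4 - 1: 20+5+19 = 44
0 - 9 - 4 - 1: 3+21+19 = 43
0 - 9 - 2 - 4 - 1: 3+8+5+19 = 35
The minimum is 35 via 0 - 9 - 2 - 4 - 1.
So from 0 the first move is to 9.

9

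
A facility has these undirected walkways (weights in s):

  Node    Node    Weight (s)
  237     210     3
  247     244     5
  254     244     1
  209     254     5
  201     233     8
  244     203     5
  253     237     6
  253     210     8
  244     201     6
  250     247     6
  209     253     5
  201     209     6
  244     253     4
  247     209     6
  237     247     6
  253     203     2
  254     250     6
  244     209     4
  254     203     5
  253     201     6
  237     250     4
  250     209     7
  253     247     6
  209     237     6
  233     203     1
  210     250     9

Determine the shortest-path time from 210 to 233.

11 s

Settle nodes by increasing distance from 210:
210: 0
237: 3  (via 210)
250: 7  (via 237)
253: 8  (via 210)
209: 9  (via 237)
247: 9  (via 237)
203: 10  (via 253)
233: 11  (via 203)
Shortest route: 210 → 253 → 203 → 233 = 11 s.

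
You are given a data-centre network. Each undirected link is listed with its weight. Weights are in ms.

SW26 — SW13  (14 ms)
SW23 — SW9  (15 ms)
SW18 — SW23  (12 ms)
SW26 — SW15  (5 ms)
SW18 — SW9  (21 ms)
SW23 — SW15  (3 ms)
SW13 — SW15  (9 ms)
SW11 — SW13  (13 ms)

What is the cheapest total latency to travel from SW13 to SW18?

Running Dijkstra from SW13:
SW13: 0
SW15: 9  (via SW13)
SW23: 12  (via SW15)
SW11: 13  (via SW13)
SW26: 14  (via SW13)
SW18: 24  (via SW23)
Shortest route: SW13 → SW15 → SW23 → SW18 = 24 ms.

24 ms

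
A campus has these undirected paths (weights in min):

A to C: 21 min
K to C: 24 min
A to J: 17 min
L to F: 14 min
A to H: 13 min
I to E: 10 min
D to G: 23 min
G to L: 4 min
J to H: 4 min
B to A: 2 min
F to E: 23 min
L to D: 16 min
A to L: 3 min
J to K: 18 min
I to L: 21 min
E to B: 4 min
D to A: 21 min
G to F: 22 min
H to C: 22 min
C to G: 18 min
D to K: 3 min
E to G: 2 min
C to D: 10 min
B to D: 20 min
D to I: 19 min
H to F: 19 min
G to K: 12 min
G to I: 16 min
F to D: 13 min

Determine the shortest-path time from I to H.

Settle nodes by increasing distance from I:
I: 0
E: 10  (via I)
G: 12  (via E)
B: 14  (via E)
A: 16  (via B)
L: 16  (via G)
D: 19  (via I)
K: 22  (via D)
C: 29  (via D)
H: 29  (via A)
Shortest route: I–E–B–A–H = 29 min.

29 min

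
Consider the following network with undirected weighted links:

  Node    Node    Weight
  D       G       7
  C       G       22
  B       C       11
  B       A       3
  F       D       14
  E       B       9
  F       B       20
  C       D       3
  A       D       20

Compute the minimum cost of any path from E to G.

30

Shortest distances from E:
E: 0
B: 9  (via E)
A: 12  (via B)
C: 20  (via B)
D: 23  (via C)
F: 29  (via B)
G: 30  (via D)
Shortest route: E–B–C–D–G = 30.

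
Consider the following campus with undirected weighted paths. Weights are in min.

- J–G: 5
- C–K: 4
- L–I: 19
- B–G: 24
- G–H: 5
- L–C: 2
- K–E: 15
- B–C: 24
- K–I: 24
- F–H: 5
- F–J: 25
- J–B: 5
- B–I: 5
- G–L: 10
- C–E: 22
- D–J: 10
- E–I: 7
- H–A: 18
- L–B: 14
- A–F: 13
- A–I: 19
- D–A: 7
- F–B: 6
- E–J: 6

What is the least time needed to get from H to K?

Running Dijkstra from H:
H: 0
F: 5  (via H)
G: 5  (via H)
J: 10  (via G)
B: 11  (via F)
L: 15  (via G)
E: 16  (via J)
I: 16  (via B)
C: 17  (via L)
A: 18  (via H)
D: 20  (via J)
K: 21  (via C)
Shortest route: H–G–L–C–K = 21 min.

21 min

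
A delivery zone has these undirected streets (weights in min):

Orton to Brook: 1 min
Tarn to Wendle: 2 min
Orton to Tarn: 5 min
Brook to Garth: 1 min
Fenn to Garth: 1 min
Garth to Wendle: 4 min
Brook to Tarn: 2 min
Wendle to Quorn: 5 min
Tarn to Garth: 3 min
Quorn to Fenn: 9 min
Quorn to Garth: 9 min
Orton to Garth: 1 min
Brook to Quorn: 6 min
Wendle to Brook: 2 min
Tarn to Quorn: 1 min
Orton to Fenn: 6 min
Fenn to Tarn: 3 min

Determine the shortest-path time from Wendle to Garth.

Shortest distances from Wendle:
Wendle: 0
Brook: 2  (via Wendle)
Tarn: 2  (via Wendle)
Quorn: 3  (via Tarn)
Orton: 3  (via Brook)
Garth: 3  (via Brook)
Shortest route: Wendle → Brook → Garth = 3 min.

3 min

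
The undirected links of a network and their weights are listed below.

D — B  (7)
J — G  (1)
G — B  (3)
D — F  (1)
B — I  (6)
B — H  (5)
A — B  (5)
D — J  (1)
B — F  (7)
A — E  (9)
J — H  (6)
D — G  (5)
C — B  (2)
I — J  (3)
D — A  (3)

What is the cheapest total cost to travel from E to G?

Running Dijkstra from E:
E: 0
A: 9  (via E)
D: 12  (via A)
F: 13  (via D)
J: 13  (via D)
B: 14  (via A)
G: 14  (via J)
Shortest route: E–A–D–J–G = 14.

14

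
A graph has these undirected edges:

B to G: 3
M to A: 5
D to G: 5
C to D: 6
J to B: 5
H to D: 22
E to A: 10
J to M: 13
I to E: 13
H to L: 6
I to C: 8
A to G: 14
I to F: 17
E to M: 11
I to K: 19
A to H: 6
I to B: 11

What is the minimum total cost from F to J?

Candidate routes:
F - I - B - J: 17+11+5 = 33
F - I - C - D - G - B - J: 17+8+6+5+3+5 = 44
F - I - E - M - J: 17+13+11+13 = 54
The minimum is 33 via F - I - B - J.

33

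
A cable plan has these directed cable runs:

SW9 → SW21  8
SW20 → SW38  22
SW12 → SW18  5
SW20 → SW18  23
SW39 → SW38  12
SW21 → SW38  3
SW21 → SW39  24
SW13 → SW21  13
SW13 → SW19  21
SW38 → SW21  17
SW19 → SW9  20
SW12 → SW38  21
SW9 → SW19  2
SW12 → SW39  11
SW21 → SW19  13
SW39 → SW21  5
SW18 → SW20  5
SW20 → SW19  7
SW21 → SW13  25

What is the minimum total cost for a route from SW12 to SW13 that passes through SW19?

Best SW12 to SW19: SW12–SW18–SW20–SW19 costing 17
Best SW19 to SW13: SW19–SW9–SW21–SW13 costing 53
Total via SW19: 17 + 53 = 70.

70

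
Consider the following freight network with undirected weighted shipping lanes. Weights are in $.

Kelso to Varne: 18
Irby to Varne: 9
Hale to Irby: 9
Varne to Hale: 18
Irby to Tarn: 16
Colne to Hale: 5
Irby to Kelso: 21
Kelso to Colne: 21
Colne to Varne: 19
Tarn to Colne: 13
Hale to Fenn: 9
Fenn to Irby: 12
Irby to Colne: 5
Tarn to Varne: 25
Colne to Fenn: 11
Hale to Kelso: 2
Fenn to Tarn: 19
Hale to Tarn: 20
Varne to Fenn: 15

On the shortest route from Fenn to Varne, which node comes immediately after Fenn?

Varne

Candidate routes:
Fenn - Varne: 15 = 15
Fenn - Hale - Irby - Varne: 9+9+9 = 27
Fenn - Colne - Irby - Varne: 11+5+9 = 25
Fenn - Irby - Varne: 12+9 = 21
Cheapest is Fenn - Varne at $15.
So from Fenn the first move is to Varne.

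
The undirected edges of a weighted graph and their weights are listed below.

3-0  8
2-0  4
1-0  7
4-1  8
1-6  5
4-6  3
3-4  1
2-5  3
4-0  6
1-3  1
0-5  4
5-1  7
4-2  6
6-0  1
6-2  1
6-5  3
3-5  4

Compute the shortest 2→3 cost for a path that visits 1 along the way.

7

Best 2 to 1: 2 → 6 → 1 costing 6
Shortest 1→3: 1 → 3 = 1
Total via 1: 6 + 1 = 7.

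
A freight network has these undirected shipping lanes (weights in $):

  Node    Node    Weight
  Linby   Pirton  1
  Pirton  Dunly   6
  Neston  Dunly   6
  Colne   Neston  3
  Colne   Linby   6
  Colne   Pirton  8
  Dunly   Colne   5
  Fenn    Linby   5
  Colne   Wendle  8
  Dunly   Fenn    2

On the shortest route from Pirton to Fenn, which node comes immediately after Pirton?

Linby

Compare a few routes:
Pirton–Dunly–Fenn: 6+2 = 8
Pirton–Linby–Fenn: 1+5 = 6
The minimum is $6 via Pirton–Linby–Fenn.
So from Pirton the first move is to Linby.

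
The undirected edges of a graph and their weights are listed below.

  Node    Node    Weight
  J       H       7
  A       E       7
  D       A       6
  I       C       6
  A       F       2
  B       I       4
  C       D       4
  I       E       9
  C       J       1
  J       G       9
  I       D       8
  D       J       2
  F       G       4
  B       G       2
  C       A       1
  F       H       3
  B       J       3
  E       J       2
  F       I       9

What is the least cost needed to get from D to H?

9

Enumerating some paths:
D - C - A - F - H: 4+1+2+3 = 10
D - J - H: 2+7 = 9
D - A - F - H: 6+2+3 = 11
Cheapest is D - J - H at 9.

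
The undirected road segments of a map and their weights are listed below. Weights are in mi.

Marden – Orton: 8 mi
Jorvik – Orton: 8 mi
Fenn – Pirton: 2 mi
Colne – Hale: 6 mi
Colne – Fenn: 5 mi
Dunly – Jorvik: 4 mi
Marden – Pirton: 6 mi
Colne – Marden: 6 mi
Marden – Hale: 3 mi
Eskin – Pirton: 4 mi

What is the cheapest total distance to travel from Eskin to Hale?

13 mi

Compare a few routes:
Eskin–Pirton–Fenn–Colne–Marden–Hale: 4+2+5+6+3 = 20
Eskin–Pirton–Fenn–Colne–Hale: 4+2+5+6 = 17
Eskin–Pirton–Marden–Hale: 4+6+3 = 13
The minimum is 13 mi via Eskin–Pirton–Marden–Hale.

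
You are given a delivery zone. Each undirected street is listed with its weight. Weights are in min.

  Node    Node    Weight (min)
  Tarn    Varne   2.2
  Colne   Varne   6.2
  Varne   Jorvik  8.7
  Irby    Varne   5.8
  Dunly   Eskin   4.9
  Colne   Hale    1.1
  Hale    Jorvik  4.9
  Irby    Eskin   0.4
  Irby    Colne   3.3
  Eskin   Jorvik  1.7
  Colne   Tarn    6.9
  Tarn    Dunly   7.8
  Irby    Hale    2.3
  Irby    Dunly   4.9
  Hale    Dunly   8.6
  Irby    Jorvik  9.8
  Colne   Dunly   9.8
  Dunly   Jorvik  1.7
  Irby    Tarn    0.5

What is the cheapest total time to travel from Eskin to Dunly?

Enumerating some paths:
Eskin → Dunly: 4.9 = 4.9
Eskin → Jorvik → Dunly: 1.7+1.7 = 3.4
The minimum is 3.4 min via Eskin → Jorvik → Dunly.

3.4 min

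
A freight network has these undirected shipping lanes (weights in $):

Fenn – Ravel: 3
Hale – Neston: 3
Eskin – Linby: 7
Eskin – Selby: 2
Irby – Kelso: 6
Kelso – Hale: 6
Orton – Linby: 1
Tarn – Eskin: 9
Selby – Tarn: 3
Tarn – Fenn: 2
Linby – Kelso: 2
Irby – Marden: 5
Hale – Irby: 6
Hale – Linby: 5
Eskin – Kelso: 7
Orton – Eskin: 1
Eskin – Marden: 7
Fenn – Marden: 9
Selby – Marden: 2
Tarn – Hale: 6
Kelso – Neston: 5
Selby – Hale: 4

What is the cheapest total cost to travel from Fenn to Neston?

$11

Running Dijkstra from Fenn:
Fenn: 0
Tarn: 2  (via Fenn)
Ravel: 3  (via Fenn)
Selby: 5  (via Tarn)
Marden: 7  (via Selby)
Eskin: 7  (via Selby)
Hale: 8  (via Tarn)
Orton: 8  (via Eskin)
Linby: 9  (via Orton)
Kelso: 11  (via Linby)
Neston: 11  (via Hale)
Shortest route: Fenn → Tarn → Hale → Neston = $11.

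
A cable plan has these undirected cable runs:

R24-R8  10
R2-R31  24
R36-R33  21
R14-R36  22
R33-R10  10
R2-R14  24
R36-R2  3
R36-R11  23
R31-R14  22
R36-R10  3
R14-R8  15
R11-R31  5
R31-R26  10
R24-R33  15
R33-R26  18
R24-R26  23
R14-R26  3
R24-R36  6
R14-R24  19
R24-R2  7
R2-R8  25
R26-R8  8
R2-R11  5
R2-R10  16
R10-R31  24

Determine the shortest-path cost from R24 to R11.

12

Candidate routes:
R24 → R36 → R11: 6+23 = 29
R24 → R2 → R11: 7+5 = 12
R24 → R36 → R10 → R2 → R11: 6+3+16+5 = 30
R24 → R36 → R2 → R11: 6+3+5 = 14
The minimum is 12 via R24 → R2 → R11.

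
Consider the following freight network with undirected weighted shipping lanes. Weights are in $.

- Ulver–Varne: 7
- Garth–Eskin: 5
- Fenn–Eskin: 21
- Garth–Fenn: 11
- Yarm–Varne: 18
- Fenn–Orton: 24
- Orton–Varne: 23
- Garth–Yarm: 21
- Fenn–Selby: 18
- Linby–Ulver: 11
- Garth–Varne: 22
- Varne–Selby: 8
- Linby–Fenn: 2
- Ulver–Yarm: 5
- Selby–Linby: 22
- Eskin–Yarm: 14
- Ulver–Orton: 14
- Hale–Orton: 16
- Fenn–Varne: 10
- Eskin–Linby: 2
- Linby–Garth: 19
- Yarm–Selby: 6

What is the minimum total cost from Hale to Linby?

Running Dijkstra from Hale:
Hale: 0
Orton: 16  (via Hale)
Ulver: 30  (via Orton)
Yarm: 35  (via Ulver)
Varne: 37  (via Ulver)
Fenn: 40  (via Orton)
Selby: 41  (via Yarm)
Linby: 41  (via Ulver)
Shortest route: Hale → Orton → Ulver → Linby = $41.

$41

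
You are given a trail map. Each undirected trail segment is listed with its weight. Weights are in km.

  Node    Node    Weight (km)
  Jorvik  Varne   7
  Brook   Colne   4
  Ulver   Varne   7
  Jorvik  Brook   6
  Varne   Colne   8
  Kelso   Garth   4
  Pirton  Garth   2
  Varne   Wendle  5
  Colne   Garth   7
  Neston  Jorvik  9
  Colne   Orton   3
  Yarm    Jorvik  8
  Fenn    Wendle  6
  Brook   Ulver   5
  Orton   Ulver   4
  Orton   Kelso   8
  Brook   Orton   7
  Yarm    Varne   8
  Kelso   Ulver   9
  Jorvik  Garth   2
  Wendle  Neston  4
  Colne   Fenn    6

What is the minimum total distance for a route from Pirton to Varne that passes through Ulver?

Best Pirton to Ulver: Pirton → Garth → Kelso → Ulver costing 15
Shortest Ulver→Varne: Ulver → Varne = 7
Total via Ulver: 15 + 7 = 22 km.

22 km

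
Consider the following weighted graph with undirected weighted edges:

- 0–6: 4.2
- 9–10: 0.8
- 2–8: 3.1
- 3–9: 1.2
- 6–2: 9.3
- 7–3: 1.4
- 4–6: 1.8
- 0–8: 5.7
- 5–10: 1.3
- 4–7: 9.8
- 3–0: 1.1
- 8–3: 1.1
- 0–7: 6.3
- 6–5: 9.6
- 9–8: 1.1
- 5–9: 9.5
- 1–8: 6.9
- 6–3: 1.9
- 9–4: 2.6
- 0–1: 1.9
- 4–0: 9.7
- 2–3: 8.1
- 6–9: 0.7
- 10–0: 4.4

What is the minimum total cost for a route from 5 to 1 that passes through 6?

7.7

Shortest 5→6: 5–10–9–6 = 2.8
Best 6 to 1: 6–3–0–1 costing 4.9
Total via 6: 2.8 + 4.9 = 7.7.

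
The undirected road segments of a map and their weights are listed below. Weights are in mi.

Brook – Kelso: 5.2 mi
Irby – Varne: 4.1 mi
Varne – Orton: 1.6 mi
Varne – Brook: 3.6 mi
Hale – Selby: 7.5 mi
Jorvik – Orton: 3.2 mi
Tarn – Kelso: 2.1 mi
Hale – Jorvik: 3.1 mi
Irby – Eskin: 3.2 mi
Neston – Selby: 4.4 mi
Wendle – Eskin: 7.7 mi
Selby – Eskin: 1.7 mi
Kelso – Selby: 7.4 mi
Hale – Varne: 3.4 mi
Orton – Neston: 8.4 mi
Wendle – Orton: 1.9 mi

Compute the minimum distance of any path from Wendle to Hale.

6.9 mi

Running Dijkstra from Wendle:
Wendle: 0
Orton: 1.9  (via Wendle)
Varne: 3.5  (via Orton)
Jorvik: 5.1  (via Orton)
Hale: 6.9  (via Varne)
Shortest route: Wendle–Orton–Varne–Hale = 6.9 mi.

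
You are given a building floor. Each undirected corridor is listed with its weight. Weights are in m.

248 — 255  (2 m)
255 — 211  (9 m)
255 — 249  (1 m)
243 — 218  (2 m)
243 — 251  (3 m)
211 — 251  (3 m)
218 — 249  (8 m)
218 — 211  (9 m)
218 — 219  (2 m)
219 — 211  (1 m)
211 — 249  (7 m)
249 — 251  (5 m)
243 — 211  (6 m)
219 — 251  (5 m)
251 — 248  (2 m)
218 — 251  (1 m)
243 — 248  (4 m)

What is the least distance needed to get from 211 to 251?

3 m

Running Dijkstra from 211:
211: 0
219: 1  (via 211)
251: 3  (via 211)
Shortest route: 211–251 = 3 m.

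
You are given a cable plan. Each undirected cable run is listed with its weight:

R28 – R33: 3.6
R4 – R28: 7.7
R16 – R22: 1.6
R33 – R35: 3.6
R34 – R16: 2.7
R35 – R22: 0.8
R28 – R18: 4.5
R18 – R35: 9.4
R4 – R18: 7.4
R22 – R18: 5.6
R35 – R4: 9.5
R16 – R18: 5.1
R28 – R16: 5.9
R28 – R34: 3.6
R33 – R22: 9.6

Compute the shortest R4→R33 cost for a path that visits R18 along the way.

15.5

Shortest R4→R18: R4 → R18 = 7.4
Best R18 to R33: R18 → R28 → R33 costing 8.1
Total via R18: 7.4 + 8.1 = 15.5.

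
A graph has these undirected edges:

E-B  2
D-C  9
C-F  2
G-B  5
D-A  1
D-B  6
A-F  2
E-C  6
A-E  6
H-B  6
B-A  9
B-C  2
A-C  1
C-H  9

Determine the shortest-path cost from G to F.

Shortest distances from G:
G: 0
B: 5  (via G)
C: 7  (via B)
E: 7  (via B)
A: 8  (via C)
D: 9  (via A)
F: 9  (via C)
Shortest route: G–B–C–F = 9.

9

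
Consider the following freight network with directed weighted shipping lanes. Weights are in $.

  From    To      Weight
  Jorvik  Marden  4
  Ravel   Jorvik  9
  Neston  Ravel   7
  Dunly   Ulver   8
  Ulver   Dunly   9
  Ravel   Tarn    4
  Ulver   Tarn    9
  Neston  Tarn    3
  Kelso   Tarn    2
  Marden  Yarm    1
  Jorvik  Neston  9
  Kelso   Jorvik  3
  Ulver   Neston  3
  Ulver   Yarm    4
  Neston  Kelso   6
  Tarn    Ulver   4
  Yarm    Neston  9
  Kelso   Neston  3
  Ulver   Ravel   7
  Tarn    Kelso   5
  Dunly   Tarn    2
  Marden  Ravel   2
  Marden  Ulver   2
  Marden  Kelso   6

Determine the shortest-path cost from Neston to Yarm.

Candidate routes:
Neston–Kelso–Tarn–Ulver–Yarm: 6+2+4+4 = 16
Neston–Tarn–Kelso–Jorvik–Marden–Yarm: 3+5+3+4+1 = 16
Neston–Tarn–Ulver–Yarm: 3+4+4 = 11
Neston–Kelso–Jorvik–Marden–Yarm: 6+3+4+1 = 14
The minimum is $11 via Neston–Tarn–Ulver–Yarm.

$11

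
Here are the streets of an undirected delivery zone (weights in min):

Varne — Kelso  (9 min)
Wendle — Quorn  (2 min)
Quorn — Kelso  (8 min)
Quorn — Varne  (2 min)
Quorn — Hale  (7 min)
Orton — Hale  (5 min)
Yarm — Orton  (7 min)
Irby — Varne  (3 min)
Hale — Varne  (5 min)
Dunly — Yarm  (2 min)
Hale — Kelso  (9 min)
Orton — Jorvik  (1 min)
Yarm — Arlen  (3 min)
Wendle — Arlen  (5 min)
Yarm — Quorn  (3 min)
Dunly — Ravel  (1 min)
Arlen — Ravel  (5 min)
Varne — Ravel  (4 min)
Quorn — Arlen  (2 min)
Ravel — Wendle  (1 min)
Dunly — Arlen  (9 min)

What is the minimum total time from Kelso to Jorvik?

Enumerating some paths:
Kelso → Varne → Hale → Orton → Jorvik: 9+5+5+1 = 20
Kelso → Hale → Orton → Jorvik: 9+5+1 = 15
Kelso → Quorn → Yarm → Orton → Jorvik: 8+3+7+1 = 19
The minimum is 15 min via Kelso → Hale → Orton → Jorvik.

15 min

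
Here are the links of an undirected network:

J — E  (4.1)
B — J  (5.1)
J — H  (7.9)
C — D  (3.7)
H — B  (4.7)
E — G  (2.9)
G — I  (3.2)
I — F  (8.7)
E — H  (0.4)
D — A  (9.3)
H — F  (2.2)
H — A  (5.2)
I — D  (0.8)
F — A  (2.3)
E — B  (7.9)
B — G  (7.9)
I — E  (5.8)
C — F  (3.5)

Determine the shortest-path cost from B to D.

Shortest distances from B:
B: 0
H: 4.7  (via B)
E: 5.1  (via H)
J: 5.1  (via B)
F: 6.9  (via H)
G: 7.9  (via B)
A: 9.2  (via F)
C: 10.4  (via F)
I: 10.9  (via E)
D: 11.7  (via I)
Shortest route: B → H → E → I → D = 11.7.

11.7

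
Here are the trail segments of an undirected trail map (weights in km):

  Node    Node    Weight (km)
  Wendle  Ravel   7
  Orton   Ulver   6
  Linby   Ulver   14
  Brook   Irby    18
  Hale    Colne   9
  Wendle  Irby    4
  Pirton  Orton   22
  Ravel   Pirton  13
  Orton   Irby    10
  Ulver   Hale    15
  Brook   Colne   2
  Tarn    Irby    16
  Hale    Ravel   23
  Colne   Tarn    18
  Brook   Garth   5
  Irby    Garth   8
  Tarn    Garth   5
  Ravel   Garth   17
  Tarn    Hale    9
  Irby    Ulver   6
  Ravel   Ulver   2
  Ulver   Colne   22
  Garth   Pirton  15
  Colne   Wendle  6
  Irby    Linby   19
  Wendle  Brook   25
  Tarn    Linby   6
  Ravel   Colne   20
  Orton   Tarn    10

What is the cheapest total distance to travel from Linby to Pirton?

26 km

Settle nodes by increasing distance from Linby:
Linby: 0
Tarn: 6  (via Linby)
Garth: 11  (via Tarn)
Ulver: 14  (via Linby)
Hale: 15  (via Tarn)
Brook: 16  (via Garth)
Ravel: 16  (via Ulver)
Orton: 16  (via Tarn)
Colne: 18  (via Brook)
Irby: 19  (via Linby)
Wendle: 23  (via Ravel)
Pirton: 26  (via Garth)
Shortest route: Linby–Tarn–Garth–Pirton = 26 km.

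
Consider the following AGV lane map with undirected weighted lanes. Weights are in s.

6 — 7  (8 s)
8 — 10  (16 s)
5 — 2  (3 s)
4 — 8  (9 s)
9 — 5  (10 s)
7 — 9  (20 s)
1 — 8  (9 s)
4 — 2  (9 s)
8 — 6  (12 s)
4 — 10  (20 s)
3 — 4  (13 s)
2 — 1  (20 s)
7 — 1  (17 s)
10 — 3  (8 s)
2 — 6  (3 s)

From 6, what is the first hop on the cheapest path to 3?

Compare a few routes:
6 → 2 → 4 → 3: 3+9+13 = 25
6 → 8 → 4 → 3: 12+9+13 = 34
Cheapest is 6 → 2 → 4 → 3 at 25 s.
So from 6 the first move is to 2.

2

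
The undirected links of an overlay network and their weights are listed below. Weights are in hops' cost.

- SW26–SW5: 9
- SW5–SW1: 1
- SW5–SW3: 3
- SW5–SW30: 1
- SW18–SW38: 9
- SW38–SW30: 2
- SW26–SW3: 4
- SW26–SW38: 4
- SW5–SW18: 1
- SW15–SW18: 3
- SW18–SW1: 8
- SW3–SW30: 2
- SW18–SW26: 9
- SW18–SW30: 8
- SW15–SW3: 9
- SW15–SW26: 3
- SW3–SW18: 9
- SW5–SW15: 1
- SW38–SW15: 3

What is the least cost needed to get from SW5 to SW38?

Candidate routes:
SW5–SW15–SW38: 1+3 = 4
SW5–SW30–SW38: 1+2 = 3
The minimum is 3 hops' cost via SW5–SW30–SW38.

3 hops' cost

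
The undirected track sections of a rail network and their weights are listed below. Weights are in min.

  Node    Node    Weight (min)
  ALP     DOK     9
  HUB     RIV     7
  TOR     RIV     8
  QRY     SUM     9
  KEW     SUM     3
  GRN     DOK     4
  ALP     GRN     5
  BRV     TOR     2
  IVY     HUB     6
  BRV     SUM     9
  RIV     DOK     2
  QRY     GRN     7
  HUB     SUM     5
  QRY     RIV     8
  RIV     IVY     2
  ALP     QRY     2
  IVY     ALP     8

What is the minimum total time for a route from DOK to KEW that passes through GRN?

23 min

Shortest DOK→GRN: DOK–GRN = 4
Best GRN to KEW: GRN–QRY–SUM–KEW costing 19
Total via GRN: 4 + 19 = 23 min.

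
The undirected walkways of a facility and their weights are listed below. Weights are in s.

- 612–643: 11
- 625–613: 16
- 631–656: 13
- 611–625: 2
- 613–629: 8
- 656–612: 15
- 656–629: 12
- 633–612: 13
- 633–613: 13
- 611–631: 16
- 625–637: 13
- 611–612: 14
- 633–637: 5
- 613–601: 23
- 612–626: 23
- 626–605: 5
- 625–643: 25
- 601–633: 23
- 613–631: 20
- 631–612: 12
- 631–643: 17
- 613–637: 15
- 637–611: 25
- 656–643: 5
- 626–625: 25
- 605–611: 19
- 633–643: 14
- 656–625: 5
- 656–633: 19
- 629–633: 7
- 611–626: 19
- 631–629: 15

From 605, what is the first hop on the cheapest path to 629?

Compare a few routes:
605 → 626 → 611 → 625 → 656 → 629: 5+19+2+5+12 = 43
605 → 611 → 625 → 656 → 629: 19+2+5+12 = 38
Cheapest is 605 → 611 → 625 → 656 → 629 at 38 s.
So from 605 the first move is to 611.

611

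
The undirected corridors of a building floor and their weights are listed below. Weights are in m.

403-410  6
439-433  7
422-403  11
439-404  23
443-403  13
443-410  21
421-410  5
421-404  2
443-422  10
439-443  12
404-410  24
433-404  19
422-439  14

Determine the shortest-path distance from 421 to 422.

Settle nodes by increasing distance from 421:
421: 0
404: 2  (via 421)
410: 5  (via 421)
403: 11  (via 410)
433: 21  (via 404)
422: 22  (via 403)
Shortest route: 421–410–403–422 = 22 m.

22 m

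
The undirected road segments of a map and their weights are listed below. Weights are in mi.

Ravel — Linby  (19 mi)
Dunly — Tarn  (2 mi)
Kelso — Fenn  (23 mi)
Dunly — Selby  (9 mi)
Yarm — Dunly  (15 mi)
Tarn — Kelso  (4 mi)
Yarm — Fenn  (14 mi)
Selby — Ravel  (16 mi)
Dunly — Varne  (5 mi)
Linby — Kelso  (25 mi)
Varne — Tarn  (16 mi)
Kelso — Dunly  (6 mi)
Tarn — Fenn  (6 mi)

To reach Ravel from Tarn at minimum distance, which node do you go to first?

Dunly

Enumerating some paths:
Tarn - Kelso - Dunly - Selby - Ravel: 4+6+9+16 = 35
Tarn - Varne - Dunly - Selby - Ravel: 16+5+9+16 = 46
Tarn - Dunly - Selby - Ravel: 2+9+16 = 27
Tarn - Kelso - Linby - Ravel: 4+25+19 = 48
Cheapest is Tarn - Dunly - Selby - Ravel at 27 mi.
So from Tarn the first move is to Dunly.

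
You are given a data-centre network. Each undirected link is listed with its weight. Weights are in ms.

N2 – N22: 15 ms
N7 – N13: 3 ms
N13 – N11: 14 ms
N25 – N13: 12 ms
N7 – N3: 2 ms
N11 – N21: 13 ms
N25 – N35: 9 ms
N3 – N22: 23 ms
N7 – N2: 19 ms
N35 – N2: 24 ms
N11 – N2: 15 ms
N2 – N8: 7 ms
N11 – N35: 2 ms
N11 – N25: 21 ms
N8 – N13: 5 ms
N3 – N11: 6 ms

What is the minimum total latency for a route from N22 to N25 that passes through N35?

Shortest N22→N35: N22–N3–N11–N35 = 31
Shortest N35→N25: N35–N25 = 9
Total via N35: 31 + 9 = 40 ms.

40 ms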